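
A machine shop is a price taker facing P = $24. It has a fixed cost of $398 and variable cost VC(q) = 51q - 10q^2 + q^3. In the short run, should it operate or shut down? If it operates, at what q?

Shut down

Strip out fixed cost: VC = 51q - 10q^2 + q^3. Then AVC = 51 - 10q + q^2 and MC = 51 - 20q + 3q^2.
The AVC parabola has its vertex at q = 10/2 = 5, where AVC = 51 - 10·5 + 5^2 = $26.
Since P = $24 < min AVC = $26, price fails to cover variable cost at any output.
The firm minimizes its loss by shutting down and losing only its fixed cost of $398.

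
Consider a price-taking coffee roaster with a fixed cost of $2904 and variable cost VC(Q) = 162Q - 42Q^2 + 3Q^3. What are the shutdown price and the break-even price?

Shutdown price = $15; break-even price = $327

Shutdown price = min AVC. AVC = 162 - 42Q + 3Q^2, with vertex at Q = 7 and minimum $15.
ATC = 2904/Q + 162 - 42Q + 3Q^2. Setting dATC/dQ = −2904/Q^2 − 42 + 6Q = 0 gives Q = 11 (since 6·11^3 − 42·11^2 = 2904).
min ATC = 2904/11 + 162 − 42·11 + 3·11^2 = $327. That is the break-even price.
For $15 ≤ P < $327 the firm produces at a loss; below $15 it shuts down.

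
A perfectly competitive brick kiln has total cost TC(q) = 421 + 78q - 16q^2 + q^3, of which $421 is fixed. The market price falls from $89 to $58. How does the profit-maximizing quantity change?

MC = 78 - 32q + 3q^2; the shutdown threshold is min AVC = $14 (at q = 8).
At P = $89 ≥ min AVC, set P = MC on the rising branch: q = 11.
At P = $58 ≥ min AVC, set P = MC: q = 10. The firm stays open but cuts output.

Output falls from 11 to 10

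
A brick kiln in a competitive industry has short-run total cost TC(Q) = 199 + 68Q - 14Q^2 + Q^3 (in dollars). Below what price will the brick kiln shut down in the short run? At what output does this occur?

$19 per unit, at Q = 7

Short-run supply begins at min AVC. From VC = 68Q - 14Q^2 + Q^3, AVC = 68 - 14Q + Q^2.
At the minimum of AVC, MC = AVC. MC = 68 - 28Q + 3Q^2; setting MC = AVC gives 2Q^2 - 14Q = 0, so Q = 7. min AVC = 19.
So the shutdown price is $19.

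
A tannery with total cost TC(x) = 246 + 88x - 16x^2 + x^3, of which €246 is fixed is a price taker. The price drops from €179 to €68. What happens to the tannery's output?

Output falls from 13 to 10

MC = 88 - 32x + 3x^2; the shutdown threshold is min AVC = €24 (at x = 8).
At P = €179 ≥ min AVC, set P = MC on the rising branch: x = 13.
At P = €68 ≥ min AVC, set P = MC: x = 10. The firm stays open but cuts output.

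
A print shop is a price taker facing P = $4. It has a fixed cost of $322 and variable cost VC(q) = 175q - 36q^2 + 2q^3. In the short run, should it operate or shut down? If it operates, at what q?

From TC, MC = TC'(q) = 175 - 72q + 6q^2 and AVC = VC/q = 175 - 36q + 2q^2.
AVC hits its minimum where MC = AVC, at q = 9, giving min AVC = 175 - 36·9 + 2·9^2 = $13.
P = $4 lies below min AVC = $13; no output level covers variable cost.
Shutting down limits the loss to fixed cost, $322.

Shut down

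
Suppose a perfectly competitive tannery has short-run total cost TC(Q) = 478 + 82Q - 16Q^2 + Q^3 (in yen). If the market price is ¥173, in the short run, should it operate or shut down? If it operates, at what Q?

From TC, MC = TC'(Q) = 82 - 32Q + 3Q^2 and AVC = VC/Q = 82 - 16Q + Q^2.
AVC is minimized where dAVC/dQ = -16 + 2Q = 0, at Q = 8; min AVC = 82 - 16·8 + 8^2 = ¥18.
P = ¥173 exceeds min AVC = ¥18, so the firm stays open.
Solving P = MC: -91 - 32Q + 3Q^2 = 0 ⇒ Q = -7/3 or 13. On the upward-sloping branch, Q* = 13.
Check: AVC at Q = 13 is ¥43 ≤ P, so revenue covers variable cost.
Profit = P·Q − TC = 173·13 − 1037 = ¥1212.

Produce at Q = 13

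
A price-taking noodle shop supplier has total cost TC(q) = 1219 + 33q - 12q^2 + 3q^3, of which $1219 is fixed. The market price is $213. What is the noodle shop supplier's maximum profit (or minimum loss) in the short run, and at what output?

Profit = -$355 at q = 6

AVC = 33 - 12q + 3q^2; min AVC = $21 at q = 2. Since P = $213 ≥ min AVC, the firm produces.
With MC = 33 - 24q + 9q^2, P = MC on the upward-sloping part at q* = 6.
TR = 213·6 = 1278. TC = 1219 + 414 = 1633. Profit = 1278 − 1633 = -$355.
By producing, the firm covers all variable cost plus $864 of fixed cost; shutting down would lose the full $1219.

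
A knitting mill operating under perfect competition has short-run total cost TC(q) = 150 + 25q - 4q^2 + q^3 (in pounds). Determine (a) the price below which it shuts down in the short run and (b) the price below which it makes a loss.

Shutdown price = min AVC. AVC = 25 - 4q + q^2, with vertex at q = 2 and minimum £21.
ATC = 150/q + 25 - 4q + q^2. Setting dATC/dq = −150/q^2 − 4 + 2q = 0 gives q = 5 (since 2·5^3 − 4·5^2 = 150).
min ATC = 150/5 + 25 − 4·5 + 5^2 = £60. That is the break-even price.
Between these two prices the firm operates at a loss; above £60 it earns a profit.

Shutdown price = £21; break-even price = £60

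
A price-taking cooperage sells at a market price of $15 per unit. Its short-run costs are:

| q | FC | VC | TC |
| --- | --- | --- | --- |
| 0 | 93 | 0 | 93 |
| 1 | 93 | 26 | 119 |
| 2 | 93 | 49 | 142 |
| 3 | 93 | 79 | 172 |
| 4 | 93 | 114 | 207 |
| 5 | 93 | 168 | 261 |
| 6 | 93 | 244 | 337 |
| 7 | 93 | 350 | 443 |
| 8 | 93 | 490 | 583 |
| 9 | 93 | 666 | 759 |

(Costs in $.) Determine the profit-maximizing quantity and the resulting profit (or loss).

Compute π = P·q − TC at each output: q=0: -93; q=1: -104; q=2: -112; q=3: -127; q=4: -147; q=5: -186; q=6: -247; q=7: -338; q=8: -463; q=9: -624.
Profit is highest at q = 0. Equivalently, the lowest AVC in the table is 49/2 ≈ $24.50 at q = 2, and P = $15 falls below it — price never covers variable cost, so the firm shuts down and loses only its fixed cost.

q = 0 (shut down); profit = -$93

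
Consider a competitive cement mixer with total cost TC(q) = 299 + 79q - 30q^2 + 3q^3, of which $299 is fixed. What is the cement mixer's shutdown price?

$4 per unit

Short-run supply begins at min AVC. From VC = 79q - 30q^2 + 3q^3, AVC = 79 - 30q + 3q^2.
dAVC/dq = -30 + 6q = 0 gives q = 5. min AVC = 79 - 30·5 + 3·5^2 = 4.
The firm shuts down for any P below $4.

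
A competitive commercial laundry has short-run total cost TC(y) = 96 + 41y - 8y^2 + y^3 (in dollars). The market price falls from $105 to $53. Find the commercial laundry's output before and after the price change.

MC = 41 - 16y + 3y^2; the shutdown threshold is min AVC = $25 (at y = 4).
At P = $105 ≥ min AVC, set P = MC on the rising branch: y = 8.
At P = $53 ≥ min AVC, set P = MC: y = 6. The firm stays open but cuts output.

Output falls from 8 to 6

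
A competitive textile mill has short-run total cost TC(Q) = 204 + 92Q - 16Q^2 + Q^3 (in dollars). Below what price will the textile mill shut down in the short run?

$28 per unit

The firm shuts down when price falls below the minimum of average variable cost. AVC = VC/Q = 92 - 16Q + Q^2.
At the minimum of AVC, MC = AVC. MC = 92 - 32Q + 3Q^2; setting MC = AVC gives 2Q^2 - 16Q = 0, so Q = 8. min AVC = 28.
The firm shuts down for any P below $28.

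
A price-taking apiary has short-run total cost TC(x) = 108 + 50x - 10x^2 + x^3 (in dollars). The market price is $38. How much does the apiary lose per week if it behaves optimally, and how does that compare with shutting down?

AVC = 50 - 10x + x^2 has its minimum $25 at x = 5; price $38 clears that bar, so the firm operates.
MC = 50 - 20x + 3x^2. Setting P = MC and taking the root on the rising branch gives x* = 6.
TR = 38·6 = 228. TC = 108 + 156 = 264. Profit = 228 − 264 = -$36.
Shutting down would mean losing the fixed cost of $108, so operating at a loss of $36 is better by $72.

Profit = -$36 at x = 6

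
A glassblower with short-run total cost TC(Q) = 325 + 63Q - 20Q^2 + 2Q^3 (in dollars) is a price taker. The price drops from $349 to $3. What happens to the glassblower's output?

Output falls from 11 to 0 (the firm shuts down)

AVC = 63 - 20Q + 2Q^2, minimized at Q = 5 where min AVC = $13. MC = 63 - 40Q + 6Q^2.
With P = $349 above the shutdown price, P = MC gives Q = 11.
At P = $3 < min AVC = $13, price no longer covers variable cost at any output, so the firm shuts down: Q = 0.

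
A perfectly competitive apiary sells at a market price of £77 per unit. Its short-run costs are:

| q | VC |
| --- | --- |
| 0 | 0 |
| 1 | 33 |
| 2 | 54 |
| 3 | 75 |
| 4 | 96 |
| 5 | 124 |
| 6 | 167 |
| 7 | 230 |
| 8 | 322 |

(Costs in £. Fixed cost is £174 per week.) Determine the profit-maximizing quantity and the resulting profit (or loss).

q = 7; profit = £135

Profit at each row (π = 77q − TC): q=0: -174; q=1: -130; q=2: -74; q=3: -18; q=4: 38; q=5: 87; q=6: 121; q=7: 135; q=8: 120.
Profit is maximized at q = 7. AVC there is 230/7 = £32.86 ≤ P, so producing beats shutting down (which would give -£174).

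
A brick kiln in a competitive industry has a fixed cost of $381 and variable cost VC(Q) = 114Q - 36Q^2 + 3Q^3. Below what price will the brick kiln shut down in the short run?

The shutdown price is the minimum of AVC. VC = 114Q - 36Q^2 + 3Q^3, so AVC = 114 - 36Q + 3Q^2.
At the minimum of AVC, MC = AVC. MC = 114 - 72Q + 9Q^2; setting MC = AVC gives 6Q^2 - 36Q = 0, so Q = 6. min AVC = 6.
The firm shuts down for any P below $6.

$6 per unit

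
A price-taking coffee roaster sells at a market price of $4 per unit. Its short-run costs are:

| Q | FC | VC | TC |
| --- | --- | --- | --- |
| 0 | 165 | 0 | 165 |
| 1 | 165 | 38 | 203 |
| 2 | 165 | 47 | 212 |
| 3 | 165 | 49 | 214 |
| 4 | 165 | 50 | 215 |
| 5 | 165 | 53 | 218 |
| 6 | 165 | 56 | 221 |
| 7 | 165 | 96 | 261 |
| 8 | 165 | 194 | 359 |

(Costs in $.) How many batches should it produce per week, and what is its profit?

Tabulate TR − TC: Q=0: -165; Q=1: -199; Q=2: -204; Q=3: -202; Q=4: -199; Q=5: -198; Q=6: -197; Q=7: -233; Q=8: -327.
Profit is highest at Q = 0. Equivalently, the lowest AVC in the table is 56/6 ≈ $9.33 at Q = 6, and P = $4 falls below it — price never covers variable cost, so the firm shuts down and loses only its fixed cost.

Q = 0 (shut down); profit = -$165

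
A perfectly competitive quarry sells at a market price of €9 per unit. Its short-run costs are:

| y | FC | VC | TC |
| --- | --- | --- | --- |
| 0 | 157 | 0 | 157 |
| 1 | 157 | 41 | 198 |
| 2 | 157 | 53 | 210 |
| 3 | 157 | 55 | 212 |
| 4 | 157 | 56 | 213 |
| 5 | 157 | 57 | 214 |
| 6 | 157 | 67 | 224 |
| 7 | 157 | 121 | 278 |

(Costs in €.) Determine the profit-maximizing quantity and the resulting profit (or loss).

y = 0 (shut down); profit = -€157

Profit at each row (π = 9y − TC): y=0: -157; y=1: -189; y=2: -192; y=3: -185; y=4: -177; y=5: -169; y=6: -170; y=7: -215.
Profit is highest at y = 0. Equivalently, the lowest AVC in the table is 67/6 ≈ €11.17 at y = 6, and P = €9 falls below it — price never covers variable cost, so the firm shuts down and loses only its fixed cost.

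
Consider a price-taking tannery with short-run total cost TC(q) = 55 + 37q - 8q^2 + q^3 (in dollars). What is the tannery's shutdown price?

$21 per unit

Short-run supply begins at min AVC. From VC = 37q - 8q^2 + q^3, AVC = 37 - 8q + q^2.
dAVC/dq = -8 + 2q = 0 gives q = 4. min AVC = 37 - 8·4 + 4^2 = 21.
For P < $21 the firm produces nothing.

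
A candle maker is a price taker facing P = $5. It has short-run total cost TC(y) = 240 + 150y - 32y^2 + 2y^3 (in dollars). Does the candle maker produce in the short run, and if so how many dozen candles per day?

Variable cost is VC = 150y - 32y^2 + 2y^3, so AVC = VC/y = 150 - 32y + 2y^2 and MC = dTC/dy = 150 - 64y + 6y^2.
AVC is minimized where dAVC/dy = -32 + 4y = 0, at y = 8; min AVC = 150 - 32·8 + 2·8^2 = $22.
With P < min AVC ($5 < $22), every unit sold adds to the loss.
The firm minimizes its loss by shutting down and losing only its fixed cost of $240.

Shut down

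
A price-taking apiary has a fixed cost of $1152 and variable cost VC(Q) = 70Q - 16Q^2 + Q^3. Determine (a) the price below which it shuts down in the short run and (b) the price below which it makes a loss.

AVC = 70 - 16Q + Q^2; minimized at Q = 8, giving min AVC = $6. That is the shutdown price.
ATC = 1152/Q + 70 - 16Q + Q^2. Setting dATC/dQ = −1152/Q^2 − 16 + 2Q = 0 gives Q = 12 (since 2·12^3 − 16·12^2 = 1152).
min ATC = 1152/12 + 70 − 16·12 + 12^2 = $118. That is the break-even price.
Between these two prices the firm operates at a loss; above $118 it earns a profit.

Shutdown price = $6; break-even price = $118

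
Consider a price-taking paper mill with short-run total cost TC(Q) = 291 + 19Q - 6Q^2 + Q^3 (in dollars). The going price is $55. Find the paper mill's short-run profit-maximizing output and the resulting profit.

Profit = -$75 at Q = 6

AVC = 19 - 6Q + Q^2 has its minimum $10 at Q = 3; price $55 clears that bar, so the firm operates.
MC = 19 - 12Q + 3Q^2. Setting P = MC and taking the root on the rising branch gives Q* = 6.
TR = 55·6 = 330. TC = 291 + 114 = 405. Profit = 330 − 405 = -$75.
That loss of $75 beats the $291 the firm would lose by shutting down; producing recovers $216 of fixed cost.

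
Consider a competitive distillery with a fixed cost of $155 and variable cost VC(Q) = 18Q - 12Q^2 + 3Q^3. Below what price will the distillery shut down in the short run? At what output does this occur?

The firm shuts down when price falls below the minimum of average variable cost. AVC = VC/Q = 18 - 12Q + 3Q^2.
dAVC/dQ = -12 + 6Q = 0 gives Q = 2. min AVC = 18 - 12·2 + 3·2^2 = 6.
So the shutdown price is $6.

$6 per unit, at Q = 2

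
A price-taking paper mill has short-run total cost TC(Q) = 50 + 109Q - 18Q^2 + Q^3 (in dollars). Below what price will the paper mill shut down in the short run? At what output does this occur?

The shutdown price is the minimum of AVC. VC = 109Q - 18Q^2 + Q^3, so AVC = 109 - 18Q + Q^2.
At the minimum of AVC, MC = AVC. MC = 109 - 36Q + 3Q^2; setting MC = AVC gives 2Q^2 - 18Q = 0, so Q = 9. min AVC = 28.
The firm shuts down for any P below $28.

$28 per unit, at Q = 9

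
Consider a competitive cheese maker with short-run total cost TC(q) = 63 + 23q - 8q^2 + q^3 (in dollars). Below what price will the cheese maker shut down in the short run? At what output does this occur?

$7 per unit, at q = 4

Short-run supply begins at min AVC. From VC = 23q - 8q^2 + q^3, AVC = 23 - 8q + q^2.
At the minimum of AVC, MC = AVC. MC = 23 - 16q + 3q^2; setting MC = AVC gives 2q^2 - 8q = 0, so q = 4. min AVC = 7.
The firm shuts down for any P below $7.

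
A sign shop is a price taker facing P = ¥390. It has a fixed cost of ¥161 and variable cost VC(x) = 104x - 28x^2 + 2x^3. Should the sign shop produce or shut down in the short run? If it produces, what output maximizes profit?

Strip out fixed cost: VC = 104x - 28x^2 + 2x^3. Then AVC = 104 - 28x + 2x^2 and MC = 104 - 56x + 6x^2.
AVC hits its minimum where MC = AVC, at x = 7, giving min AVC = 104 - 28·7 + 2·7^2 = ¥6.
Because ¥390 ≥ ¥6, revenue can cover variable cost; the firm operates.
P = MC gives -286 - 56x + 6x^2 = 0, with roots -11/3 and 13. Take the larger (rising MC): x* = 13.
Check: AVC at x = 13 is ¥78 ≤ P, so revenue covers variable cost.
Profit = P·x − TC = 390·13 − 1175 = ¥3895.

Produce at x = 13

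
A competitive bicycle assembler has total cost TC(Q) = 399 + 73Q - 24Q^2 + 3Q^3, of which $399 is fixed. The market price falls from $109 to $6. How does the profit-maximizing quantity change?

AVC = 73 - 24Q + 3Q^2, minimized at Q = 4 where min AVC = $25. MC = 73 - 48Q + 9Q^2.
With P = $109 above the shutdown price, P = MC gives Q = 6.
At P = $6 < min AVC = $25, price no longer covers variable cost at any output, so the firm shuts down: Q = 0.

Output falls from 6 to 0 (the firm shuts down)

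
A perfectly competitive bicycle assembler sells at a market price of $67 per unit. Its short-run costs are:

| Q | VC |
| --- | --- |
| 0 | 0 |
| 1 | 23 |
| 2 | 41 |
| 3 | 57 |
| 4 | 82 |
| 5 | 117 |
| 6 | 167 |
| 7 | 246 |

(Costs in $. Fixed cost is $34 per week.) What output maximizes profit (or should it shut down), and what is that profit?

Q = 6; profit = $201

Tabulate TR − TC: Q=0: -34; Q=1: 10; Q=2: 59; Q=3: 110; Q=4: 152; Q=5: 184; Q=6: 201; Q=7: 189.
Profit is maximized at Q = 6. AVC there is 167/6 = $27.83 ≤ P, so producing beats shutting down (which would give -$34).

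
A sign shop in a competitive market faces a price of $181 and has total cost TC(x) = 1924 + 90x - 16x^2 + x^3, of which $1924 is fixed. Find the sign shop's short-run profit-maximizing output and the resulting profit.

Profit = -$234 at x = 13

AVC = 90 - 16x + x^2; min AVC = $26 at x = 8. Since P = $181 ≥ min AVC, the firm produces.
With MC = 90 - 32x + 3x^2, P = MC on the upward-sloping part at x* = 13.
TR = 181·13 = 2353. TC = 1924 + 663 = 2587. Profit = 2353 − 2587 = -$234.
That loss of $234 beats the $1924 the firm would lose by shutting down; producing recovers $1690 of fixed cost.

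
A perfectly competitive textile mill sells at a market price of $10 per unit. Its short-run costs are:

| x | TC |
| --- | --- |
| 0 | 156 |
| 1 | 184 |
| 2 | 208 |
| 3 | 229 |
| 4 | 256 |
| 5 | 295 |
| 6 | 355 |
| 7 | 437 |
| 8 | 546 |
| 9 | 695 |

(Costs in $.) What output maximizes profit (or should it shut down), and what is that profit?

Profit at each row (π = 10x − TC): x=0: -156; x=1: -174; x=2: -188; x=3: -199; x=4: -216; x=5: -245; x=6: -295; x=7: -367; x=8: -466; x=9: -605.
Profit is highest at x = 0. Equivalently, the lowest AVC in the table is 73/3 ≈ $24.33 at x = 3, and P = $10 falls below it — price never covers variable cost, so the firm shuts down and loses only its fixed cost.

x = 0 (shut down); profit = -$156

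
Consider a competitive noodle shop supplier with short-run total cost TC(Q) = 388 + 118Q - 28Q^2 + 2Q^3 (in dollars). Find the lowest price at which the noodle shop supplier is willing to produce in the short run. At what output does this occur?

$20 per unit, at Q = 7

The firm shuts down when price falls below the minimum of average variable cost. AVC = VC/Q = 118 - 28Q + 2Q^2.
At the minimum of AVC, MC = AVC. MC = 118 - 56Q + 6Q^2; setting MC = AVC gives 4Q^2 - 28Q = 0, so Q = 7. min AVC = 20.
The firm shuts down for any P below $20.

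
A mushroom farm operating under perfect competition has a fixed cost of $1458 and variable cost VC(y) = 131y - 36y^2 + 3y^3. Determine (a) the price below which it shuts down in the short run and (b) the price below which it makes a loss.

Shutdown price = min AVC. AVC = 131 - 36y + 3y^2, with vertex at y = 6 and minimum $23.
ATC = 1458/y + 131 - 36y + 3y^2. Setting dATC/dy = −1458/y^2 − 36 + 6y = 0 gives y = 9 (since 6·9^3 − 36·9^2 = 1458).
min ATC = 1458/9 + 131 − 36·9 + 3·9^2 = $212. That is the break-even price.
Between these two prices the firm operates at a loss; above $212 it earns a profit.

Shutdown price = $23; break-even price = $212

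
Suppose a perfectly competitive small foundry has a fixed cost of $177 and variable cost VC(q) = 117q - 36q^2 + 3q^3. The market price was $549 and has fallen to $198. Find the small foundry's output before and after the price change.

AVC = 117 - 36q + 3q^2, minimized at q = 6 where min AVC = $9. MC = 117 - 72q + 9q^2.
With P = $549 above the shutdown price, P = MC gives q = 12.
At P = $198 ≥ min AVC, set P = MC: q = 9. The firm stays open but cuts output.

Output falls from 12 to 9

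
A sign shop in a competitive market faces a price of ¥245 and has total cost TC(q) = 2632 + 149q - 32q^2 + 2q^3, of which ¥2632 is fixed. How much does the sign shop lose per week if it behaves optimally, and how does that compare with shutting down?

AVC = 149 - 32q + 2q^2; min AVC = ¥21 at q = 8. Since P = ¥245 ≥ min AVC, the firm produces.
With MC = 149 - 64q + 6q^2, P = MC on the upward-sloping part at q* = 12.
TR = 245·12 = 2940. TC = 2632 + 636 = 3268. Profit = 2940 − 3268 = -¥328.
That loss of ¥328 beats the ¥2632 the firm would lose by shutting down; producing recovers ¥2304 of fixed cost.

Profit = -¥328 at q = 12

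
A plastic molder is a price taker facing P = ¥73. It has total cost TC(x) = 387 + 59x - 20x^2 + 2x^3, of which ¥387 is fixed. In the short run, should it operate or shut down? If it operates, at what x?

Produce at x = 7

Variable cost is VC = 59x - 20x^2 + 2x^3, so AVC = VC/x = 59 - 20x + 2x^2 and MC = dTC/dx = 59 - 40x + 6x^2.
AVC hits its minimum where MC = AVC, at x = 5, giving min AVC = 59 - 20·5 + 2·5^2 = ¥9.
Because ¥73 ≥ ¥9, revenue can cover variable cost; the firm operates.
P = MC gives -14 - 40x + 6x^2 = 0, with roots -1/3 and 7. Take the larger (rising MC): x* = 7.
Check: AVC at x = 7 is ¥17 ≤ P, so revenue covers variable cost.
Profit = P·x − TC = 73·7 − 506 = ¥5.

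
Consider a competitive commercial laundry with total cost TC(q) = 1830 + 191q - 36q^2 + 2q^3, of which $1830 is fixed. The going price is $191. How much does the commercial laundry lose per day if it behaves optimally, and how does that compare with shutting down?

Profit = -$102 at q = 12

AVC = 191 - 36q + 2q^2 has its minimum $29 at q = 9; price $191 clears that bar, so the firm operates.
With MC = 191 - 72q + 6q^2, P = MC on the upward-sloping part at q* = 12.
TR = 191·12 = 2292. TC = 1830 + 564 = 2394. Profit = 2292 − 2394 = -$102.
By producing, the firm covers all variable cost plus $1728 of fixed cost; shutting down would lose the full $1830.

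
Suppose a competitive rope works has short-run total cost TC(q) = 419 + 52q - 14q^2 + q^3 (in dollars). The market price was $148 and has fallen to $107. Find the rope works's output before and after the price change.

MC = 52 - 28q + 3q^2; the shutdown threshold is min AVC = $3 (at q = 7).
At P = $148 ≥ min AVC, set P = MC on the rising branch: q = 12.
At P = $107 ≥ min AVC, set P = MC: q = 11. The firm stays open but cuts output.

Output falls from 12 to 11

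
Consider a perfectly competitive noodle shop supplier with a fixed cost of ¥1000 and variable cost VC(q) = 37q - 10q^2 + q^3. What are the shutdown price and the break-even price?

AVC = 37 - 10q + q^2; minimized at q = 5, giving min AVC = ¥12. That is the shutdown price.
ATC = 1000/q + 37 - 10q + q^2. Setting dATC/dq = −1000/q^2 − 10 + 2q = 0 gives q = 10 (since 2·10^3 − 10·10^2 = 1000).
min ATC = 1000/10 + 37 − 10·10 + 10^2 = ¥137. That is the break-even price.
For ¥12 ≤ P < ¥137 the firm produces at a loss; below ¥12 it shuts down.

Shutdown price = ¥12; break-even price = ¥137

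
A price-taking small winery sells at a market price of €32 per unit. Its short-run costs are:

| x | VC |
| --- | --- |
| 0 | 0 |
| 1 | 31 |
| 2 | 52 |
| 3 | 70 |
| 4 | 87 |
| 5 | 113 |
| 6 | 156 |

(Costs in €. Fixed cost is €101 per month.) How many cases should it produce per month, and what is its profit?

Compute π = P·x − TC at each output: x=0: -101; x=1: -100; x=2: -89; x=3: -75; x=4: -60; x=5: -54; x=6: -65.
Profit is maximized at x = 5. AVC there is 113/5 = €22.60 ≤ P, so producing beats shutting down (which would give -€101).

x = 5; profit = -€54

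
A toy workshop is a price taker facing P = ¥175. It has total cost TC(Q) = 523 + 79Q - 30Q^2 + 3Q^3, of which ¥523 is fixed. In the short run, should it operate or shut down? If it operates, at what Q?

From TC, MC = TC'(Q) = 79 - 60Q + 9Q^2 and AVC = VC/Q = 79 - 30Q + 3Q^2.
AVC hits its minimum where MC = AVC, at Q = 5, giving min AVC = 79 - 30·5 + 3·5^2 = ¥4.
P = ¥175 exceeds min AVC = ¥4, so the firm stays open.
Solving P = MC: -96 - 60Q + 9Q^2 = 0 ⇒ Q = -4/3 or 8. On the upward-sloping branch, Q* = 8.
Check: AVC at Q = 8 is ¥31 ≤ P, so revenue covers variable cost.
Profit = P·Q − TC = 175·8 − 771 = ¥629.

Produce at Q = 8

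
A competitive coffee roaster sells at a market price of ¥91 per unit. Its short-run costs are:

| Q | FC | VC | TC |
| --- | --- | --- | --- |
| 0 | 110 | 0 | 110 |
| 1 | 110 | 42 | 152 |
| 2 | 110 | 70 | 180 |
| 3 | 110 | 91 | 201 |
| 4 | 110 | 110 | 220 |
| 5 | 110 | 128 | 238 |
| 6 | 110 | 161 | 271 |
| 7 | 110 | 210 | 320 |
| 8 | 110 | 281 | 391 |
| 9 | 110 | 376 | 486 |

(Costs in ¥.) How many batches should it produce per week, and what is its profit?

Compute π = P·Q − TC at each output: Q=0: -110; Q=1: -61; Q=2: 2; Q=3: 72; Q=4: 144; Q=5: 217; Q=6: 275; Q=7: 317; Q=8: 337; Q=9: 333.
Profit is maximized at Q = 8. AVC there is 281/8 = ¥35.12 ≤ P, so producing beats shutting down (which would give -¥110).

Q = 8; profit = ¥337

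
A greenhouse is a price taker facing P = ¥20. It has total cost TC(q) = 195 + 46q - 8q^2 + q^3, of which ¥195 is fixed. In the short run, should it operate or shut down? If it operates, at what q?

Shut down

From TC, MC = TC'(q) = 46 - 16q + 3q^2 and AVC = VC/q = 46 - 8q + q^2.
The AVC parabola has its vertex at q = 8/2 = 4, where AVC = 46 - 8·4 + 4^2 = ¥30.
Since P = ¥20 < min AVC = ¥30, price fails to cover variable cost at any output.
Shutting down limits the loss to fixed cost, ¥195.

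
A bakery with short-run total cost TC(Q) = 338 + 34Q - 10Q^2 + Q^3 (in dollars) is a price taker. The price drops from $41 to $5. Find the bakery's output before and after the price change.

Output falls from 7 to 0 (the firm shuts down)

AVC = 34 - 10Q + Q^2, minimized at Q = 5 where min AVC = $9. MC = 34 - 20Q + 3Q^2.
With P = $41 above the shutdown price, P = MC gives Q = 7.
At P = $5 < min AVC = $9, price no longer covers variable cost at any output, so the firm shuts down: Q = 0.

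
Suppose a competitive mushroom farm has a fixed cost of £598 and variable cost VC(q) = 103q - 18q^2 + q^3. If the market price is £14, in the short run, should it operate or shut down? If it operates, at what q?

From TC, MC = TC'(q) = 103 - 36q + 3q^2 and AVC = VC/q = 103 - 18q + q^2.
AVC hits its minimum where MC = AVC, at q = 9, giving min AVC = 103 - 18·9 + 9^2 = £22.
P = £14 lies below min AVC = £22; no output level covers variable cost.
Best response: produce nothing and absorb the £598 fixed cost.

Shut down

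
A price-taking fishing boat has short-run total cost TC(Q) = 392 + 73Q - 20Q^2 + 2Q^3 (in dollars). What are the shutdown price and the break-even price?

Shutdown price = min AVC. AVC = 73 - 20Q + 2Q^2, with vertex at Q = 5 and minimum $23.
ATC = 392/Q + 73 - 20Q + 2Q^2. Setting dATC/dQ = −392/Q^2 − 20 + 4Q = 0 gives Q = 7 (since 4·7^3 − 20·7^2 = 392).
min ATC = 392/7 + 73 − 20·7 + 2·7^2 = $87. That is the break-even price.
Between these two prices the firm operates at a loss; above $87 it earns a profit.

Shutdown price = $23; break-even price = $87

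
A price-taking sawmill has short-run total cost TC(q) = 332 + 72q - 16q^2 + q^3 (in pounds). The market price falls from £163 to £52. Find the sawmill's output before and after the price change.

Output falls from 13 to 10

AVC = 72 - 16q + q^2, minimized at q = 8 where min AVC = £8. MC = 72 - 32q + 3q^2.
With P = £163 above the shutdown price, P = MC gives q = 13.
At P = £52 ≥ min AVC, set P = MC: q = 10. The firm stays open but cuts output.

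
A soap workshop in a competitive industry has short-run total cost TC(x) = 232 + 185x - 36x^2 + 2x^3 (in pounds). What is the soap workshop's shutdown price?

£23 per unit

Short-run supply begins at min AVC. From VC = 185x - 36x^2 + 2x^3, AVC = 185 - 36x + 2x^2.
At the minimum of AVC, MC = AVC. MC = 185 - 72x + 6x^2; setting MC = AVC gives 4x^2 - 36x = 0, so x = 9. min AVC = 23.
So the shutdown price is £23.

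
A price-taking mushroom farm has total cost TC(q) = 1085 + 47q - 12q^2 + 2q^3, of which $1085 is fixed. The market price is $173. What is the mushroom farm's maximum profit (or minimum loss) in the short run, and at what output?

AVC = 47 - 12q + 2q^2 has its minimum $29 at q = 3; price $173 clears that bar, so the firm operates.
With MC = 47 - 24q + 6q^2, P = MC on the upward-sloping part at q* = 7.
TR = 173·7 = 1211. TC = 1085 + 427 = 1512. Profit = 1211 − 1512 = -$301.
Shutting down would mean losing the fixed cost of $1085, so operating at a loss of $301 is better by $784.

Profit = -$301 at q = 7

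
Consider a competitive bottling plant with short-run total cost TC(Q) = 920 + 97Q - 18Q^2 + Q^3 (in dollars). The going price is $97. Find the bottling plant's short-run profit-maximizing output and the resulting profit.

Profit = -$56 at Q = 12

AVC = 97 - 18Q + Q^2 has its minimum $16 at Q = 9; price $97 clears that bar, so the firm operates.
With MC = 97 - 36Q + 3Q^2, P = MC on the upward-sloping part at Q* = 12.
TR = 97·12 = 1164. TC = 920 + 300 = 1220. Profit = 1164 − 1220 = -$56.
By producing, the firm covers all variable cost plus $864 of fixed cost; shutting down would lose the full $920.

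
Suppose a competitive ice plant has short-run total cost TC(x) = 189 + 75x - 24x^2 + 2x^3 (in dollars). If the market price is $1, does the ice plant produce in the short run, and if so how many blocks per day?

Strip out fixed cost: VC = 75x - 24x^2 + 2x^3. Then AVC = 75 - 24x + 2x^2 and MC = 75 - 48x + 6x^2.
The AVC parabola has its vertex at x = 24/4 = 6, where AVC = 75 - 24·6 + 2·6^2 = $3.
P = $1 lies below min AVC = $3; no output level covers variable cost.
Best response: produce nothing and absorb the $189 fixed cost.

Shut down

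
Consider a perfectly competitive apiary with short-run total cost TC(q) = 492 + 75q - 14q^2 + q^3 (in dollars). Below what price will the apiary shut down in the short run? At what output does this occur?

The shutdown price is the minimum of AVC. VC = 75q - 14q^2 + q^3, so AVC = 75 - 14q + q^2.
At the minimum of AVC, MC = AVC. MC = 75 - 28q + 3q^2; setting MC = AVC gives 2q^2 - 14q = 0, so q = 7. min AVC = 26.
For P < $26 the firm produces nothing.

$26 per unit, at q = 7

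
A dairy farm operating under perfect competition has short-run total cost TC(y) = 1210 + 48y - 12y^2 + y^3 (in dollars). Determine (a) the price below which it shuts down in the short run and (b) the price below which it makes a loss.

Shutdown price = $12; break-even price = $147

Shutdown price = min AVC. AVC = 48 - 12y + y^2, with vertex at y = 6 and minimum $12.
ATC = 1210/y + 48 - 12y + y^2. Setting dATC/dy = −1210/y^2 − 12 + 2y = 0 gives y = 11 (since 2·11^3 − 12·11^2 = 1210).
min ATC = 1210/11 + 48 − 12·11 + 11^2 = $147. That is the break-even price.
For $12 ≤ P < $147 the firm produces at a loss; below $12 it shuts down.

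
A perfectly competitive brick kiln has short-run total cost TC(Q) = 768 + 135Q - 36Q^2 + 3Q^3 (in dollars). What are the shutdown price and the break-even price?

Shutdown price = min AVC. AVC = 135 - 36Q + 3Q^2, with vertex at Q = 6 and minimum $27.
ATC = 768/Q + 135 - 36Q + 3Q^2. Setting dATC/dQ = −768/Q^2 − 36 + 6Q = 0 gives Q = 8 (since 6·8^3 − 36·8^2 = 768).
min ATC = 768/8 + 135 − 36·8 + 3·8^2 = $135. That is the break-even price.
Between these two prices the firm operates at a loss; above $135 it earns a profit.

Shutdown price = $27; break-even price = $135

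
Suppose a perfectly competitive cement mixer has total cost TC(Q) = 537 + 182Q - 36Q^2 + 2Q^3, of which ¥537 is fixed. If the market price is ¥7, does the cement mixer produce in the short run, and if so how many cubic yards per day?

Shut down

From TC, MC = TC'(Q) = 182 - 72Q + 6Q^2 and AVC = VC/Q = 182 - 36Q + 2Q^2.
AVC is minimized where dAVC/dQ = -36 + 4Q = 0, at Q = 9; min AVC = 182 - 36·9 + 2·9^2 = ¥20.
Since P = ¥7 < min AVC = ¥20, price fails to cover variable cost at any output.
The firm minimizes its loss by shutting down and losing only its fixed cost of ¥537.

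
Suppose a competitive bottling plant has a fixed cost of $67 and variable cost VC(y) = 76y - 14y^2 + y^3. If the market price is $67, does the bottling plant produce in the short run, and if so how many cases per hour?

From TC, MC = TC'(y) = 76 - 28y + 3y^2 and AVC = VC/y = 76 - 14y + y^2.
The AVC parabola has its vertex at y = 14/2 = 7, where AVC = 76 - 14·7 + 7^2 = $27.
Since P = $67 ≥ min AVC = $27, price covers variable cost and the firm should produce.
P = MC gives 9 - 28y + 3y^2 = 0, with roots 1/3 and 9. Take the larger (rising MC): y* = 9.
Check: AVC at y = 9 is $31 ≤ P, so revenue covers variable cost.
Profit = P·y − TC = 67·9 − 346 = $257.

Produce at y = 9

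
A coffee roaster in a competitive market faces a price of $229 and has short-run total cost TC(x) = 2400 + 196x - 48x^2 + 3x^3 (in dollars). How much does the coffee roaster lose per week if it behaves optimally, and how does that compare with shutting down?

Profit = -$222 at x = 11

AVC = 196 - 48x + 3x^2; min AVC = $4 at x = 8. Since P = $229 ≥ min AVC, the firm produces.
MC = 196 - 96x + 9x^2. Setting P = MC and taking the root on the rising branch gives x* = 11.
TR = 229·11 = 2519. TC = 2400 + 341 = 2741. Profit = 2519 − 2741 = -$222.
Shutting down would mean losing the fixed cost of $2400, so operating at a loss of $222 is better by $2178.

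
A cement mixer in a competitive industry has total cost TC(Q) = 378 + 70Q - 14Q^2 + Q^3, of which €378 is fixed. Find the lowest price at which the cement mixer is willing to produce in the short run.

€21 per unit

The shutdown price is the minimum of AVC. VC = 70Q - 14Q^2 + Q^3, so AVC = 70 - 14Q + Q^2.
At the minimum of AVC, MC = AVC. MC = 70 - 28Q + 3Q^2; setting MC = AVC gives 2Q^2 - 14Q = 0, so Q = 7. min AVC = 21.
The firm shuts down for any P below €21.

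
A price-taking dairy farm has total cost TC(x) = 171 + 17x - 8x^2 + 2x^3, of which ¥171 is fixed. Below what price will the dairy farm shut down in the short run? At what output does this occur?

¥9 per unit, at x = 2

The shutdown price is the minimum of AVC. VC = 17x - 8x^2 + 2x^3, so AVC = 17 - 8x + 2x^2.
At the minimum of AVC, MC = AVC. MC = 17 - 16x + 6x^2; setting MC = AVC gives 4x^2 - 8x = 0, so x = 2. min AVC = 9.
The firm shuts down for any P below ¥9.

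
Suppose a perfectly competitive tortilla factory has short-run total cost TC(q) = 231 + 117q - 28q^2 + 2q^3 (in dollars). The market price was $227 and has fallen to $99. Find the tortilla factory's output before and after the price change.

Output falls from 11 to 9

AVC = 117 - 28q + 2q^2, minimized at q = 7 where min AVC = $19. MC = 117 - 56q + 6q^2.
At P = $227 ≥ min AVC, set P = MC on the rising branch: q = 11.
At P = $99 ≥ min AVC, set P = MC: q = 9. The firm stays open but cuts output.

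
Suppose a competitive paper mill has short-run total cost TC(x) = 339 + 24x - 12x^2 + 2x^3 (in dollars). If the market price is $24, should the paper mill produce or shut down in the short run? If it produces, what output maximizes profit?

Variable cost is VC = 24x - 12x^2 + 2x^3, so AVC = VC/x = 24 - 12x + 2x^2 and MC = dTC/dx = 24 - 24x + 6x^2.
The AVC parabola has its vertex at x = 12/4 = 3, where AVC = 24 - 12·3 + 2·3^2 = $6.
Because $24 ≥ $6, revenue can cover variable cost; the firm operates.
Set P = MC: 24 = 24 - 24x + 6x^2 → -24x + 6x^2 = 0. The roots are x = 0 and x = 4; the profit-maximizing output is on the rising part of MC, so x* = 4.
Check: AVC at x = 4 is $8 ≤ P, so revenue covers variable cost.
Profit = P·x − TC = 24·4 − 371 = -$275, a loss, but smaller than the $339 fixed cost the firm would lose by shutting down.

Produce at x = 4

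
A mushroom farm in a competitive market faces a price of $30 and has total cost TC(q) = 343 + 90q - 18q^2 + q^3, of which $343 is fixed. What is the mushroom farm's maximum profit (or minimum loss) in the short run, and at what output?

Profit = -$143 at q = 10

AVC = 90 - 18q + q^2; min AVC = $9 at q = 9. Since P = $30 ≥ min AVC, the firm produces.
With MC = 90 - 36q + 3q^2, P = MC on the upward-sloping part at q* = 10.
TR = 30·10 = 300. TC = 343 + 100 = 443. Profit = 300 − 443 = -$143.
That loss of $143 beats the $343 the firm would lose by shutting down; producing recovers $200 of fixed cost.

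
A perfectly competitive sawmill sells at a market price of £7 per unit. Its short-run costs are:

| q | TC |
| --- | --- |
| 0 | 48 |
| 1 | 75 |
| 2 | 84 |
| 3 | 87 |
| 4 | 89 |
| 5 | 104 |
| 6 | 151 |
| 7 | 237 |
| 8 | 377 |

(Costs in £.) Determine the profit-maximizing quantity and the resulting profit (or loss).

Tabulate TR − TC: q=0: -48; q=1: -68; q=2: -70; q=3: -66; q=4: -61; q=5: -69; q=6: -109; q=7: -188; q=8: -321.
Profit is highest at q = 0. Equivalently, the lowest AVC in the table is 41/4 ≈ £10.25 at q = 4, and P = £7 falls below it — price never covers variable cost, so the firm shuts down and loses only its fixed cost.

q = 0 (shut down); profit = -£48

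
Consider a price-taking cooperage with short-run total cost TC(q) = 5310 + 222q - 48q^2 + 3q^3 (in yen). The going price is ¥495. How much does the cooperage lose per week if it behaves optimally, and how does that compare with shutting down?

Profit = -¥240 at q = 13

AVC = 222 - 48q + 3q^2; min AVC = ¥30 at q = 8. Since P = ¥495 ≥ min AVC, the firm produces.
With MC = 222 - 96q + 9q^2, P = MC on the upward-sloping part at q* = 13.
TR = 495·13 = 6435. TC = 5310 + 1365 = 6675. Profit = 6435 − 6675 = -¥240.
Shutting down would mean losing the fixed cost of ¥5310, so operating at a loss of ¥240 is better by ¥5070.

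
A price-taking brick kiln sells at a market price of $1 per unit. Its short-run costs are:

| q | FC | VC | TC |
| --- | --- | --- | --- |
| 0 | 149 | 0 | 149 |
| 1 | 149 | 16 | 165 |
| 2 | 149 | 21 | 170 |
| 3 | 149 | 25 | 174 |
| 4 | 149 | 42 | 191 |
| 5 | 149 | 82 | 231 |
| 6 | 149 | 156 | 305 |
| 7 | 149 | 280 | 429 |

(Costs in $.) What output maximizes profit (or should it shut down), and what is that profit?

q = 0 (shut down); profit = -$149

Compute π = P·q − TC at each output: q=0: -149; q=1: -164; q=2: -168; q=3: -171; q=4: -187; q=5: -226; q=6: -299; q=7: -422.
Profit is highest at q = 0. Equivalently, the lowest AVC in the table is 25/3 ≈ $8.33 at q = 3, and P = $1 falls below it — price never covers variable cost, so the firm shuts down and loses only its fixed cost.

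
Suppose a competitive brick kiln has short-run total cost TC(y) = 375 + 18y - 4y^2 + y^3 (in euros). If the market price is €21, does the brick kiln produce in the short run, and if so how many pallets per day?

Strip out fixed cost: VC = 18y - 4y^2 + y^3. Then AVC = 18 - 4y + y^2 and MC = 18 - 8y + 3y^2.
AVC is minimized where dAVC/dy = -4 + 2y = 0, at y = 2; min AVC = 18 - 4·2 + 2^2 = €14.
Because €21 ≥ €14, revenue can cover variable cost; the firm operates.
P = MC gives -3 - 8y + 3y^2 = 0, with roots -1/3 and 3. Take the larger (rising MC): y* = 3.
Check: AVC at y = 3 is €15 ≤ P, so revenue covers variable cost.
Profit = P·y − TC = 21·3 − 420 = -€357, a loss, but smaller than the €375 fixed cost the firm would lose by shutting down.

Produce at y = 3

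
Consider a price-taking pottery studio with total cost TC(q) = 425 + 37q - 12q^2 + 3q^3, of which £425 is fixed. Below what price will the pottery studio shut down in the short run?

£25 per unit

The firm shuts down when price falls below the minimum of average variable cost. AVC = VC/q = 37 - 12q + 3q^2.
dAVC/dq = -12 + 6q = 0 gives q = 2. min AVC = 37 - 12·2 + 3·2^2 = 25.
For P < £25 the firm produces nothing.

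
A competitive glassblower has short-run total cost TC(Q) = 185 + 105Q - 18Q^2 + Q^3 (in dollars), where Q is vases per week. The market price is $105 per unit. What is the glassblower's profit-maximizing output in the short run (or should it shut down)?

Produce at Q = 12

Variable cost is VC = 105Q - 18Q^2 + Q^3, so AVC = VC/Q = 105 - 18Q + Q^2 and MC = dTC/dQ = 105 - 36Q + 3Q^2.
AVC is minimized where dAVC/dQ = -18 + 2Q = 0, at Q = 9; min AVC = 105 - 18·9 + 9^2 = $24.
P = $105 exceeds min AVC = $24, so the firm stays open.
P = MC gives -36Q + 3Q^2 = 0, with roots 0 and 12. Take the larger (rising MC): Q* = 12.
Check: AVC at Q = 12 is $33 ≤ P, so revenue covers variable cost.
Profit = P·Q − TC = 105·12 − 581 = $679.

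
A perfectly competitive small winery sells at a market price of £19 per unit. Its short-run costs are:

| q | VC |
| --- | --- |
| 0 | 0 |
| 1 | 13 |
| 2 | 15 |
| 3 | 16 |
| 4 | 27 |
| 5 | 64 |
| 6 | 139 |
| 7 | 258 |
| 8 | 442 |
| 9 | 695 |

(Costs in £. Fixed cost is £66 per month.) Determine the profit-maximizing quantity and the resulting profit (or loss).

q = 4; profit = -£17

Tabulate TR − TC: q=0: -66; q=1: -60; q=2: -43; q=3: -25; q=4: -17; q=5: -35; q=6: -91; q=7: -191; q=8: -356; q=9: -590.
Profit is maximized at q = 4. AVC there is 27/4 = £6.75 ≤ P, so producing beats shutting down (which would give -£66).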